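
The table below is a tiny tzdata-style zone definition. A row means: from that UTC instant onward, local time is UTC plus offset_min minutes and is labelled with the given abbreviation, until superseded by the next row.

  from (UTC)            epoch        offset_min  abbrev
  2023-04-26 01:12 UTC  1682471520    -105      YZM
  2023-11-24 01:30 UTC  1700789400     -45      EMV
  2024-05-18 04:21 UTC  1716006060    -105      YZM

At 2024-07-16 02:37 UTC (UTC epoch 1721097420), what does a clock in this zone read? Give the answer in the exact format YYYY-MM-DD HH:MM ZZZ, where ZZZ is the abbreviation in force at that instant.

2024-07-16 00:52 YZM

Query: 2024-07-16 02:37 UTC
Rule 3/3 (YZM, -01:45): 2024-05-18 04:21 UTC ≤ query < +∞
2·60 + 37 - 105 = 52 min
52 = 0·1440 + 52; 52 = 0·60 + 52 → 00:52, same day
→ 2024-07-16 00:52 YZM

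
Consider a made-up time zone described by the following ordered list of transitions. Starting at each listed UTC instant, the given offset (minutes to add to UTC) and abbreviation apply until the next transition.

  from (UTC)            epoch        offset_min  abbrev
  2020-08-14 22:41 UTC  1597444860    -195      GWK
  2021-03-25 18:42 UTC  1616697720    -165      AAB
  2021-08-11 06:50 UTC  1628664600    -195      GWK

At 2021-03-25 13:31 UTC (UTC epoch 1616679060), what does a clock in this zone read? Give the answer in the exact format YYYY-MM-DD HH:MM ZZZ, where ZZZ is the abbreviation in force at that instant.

Query: 2021-03-25 13:31 UTC
Rule 1/3 (GWK, -03:15): 2020-08-14 22:41 UTC ≤ query < 2021-03-25 18:42 UTC
13·60 + 31 - 195 = 616 min
616 = 0·1440 + 616; 616 = 10·60 + 16 → 10:16, same day
→ 2021-03-25 10:16 GWK

2021-03-25 10:16 GWK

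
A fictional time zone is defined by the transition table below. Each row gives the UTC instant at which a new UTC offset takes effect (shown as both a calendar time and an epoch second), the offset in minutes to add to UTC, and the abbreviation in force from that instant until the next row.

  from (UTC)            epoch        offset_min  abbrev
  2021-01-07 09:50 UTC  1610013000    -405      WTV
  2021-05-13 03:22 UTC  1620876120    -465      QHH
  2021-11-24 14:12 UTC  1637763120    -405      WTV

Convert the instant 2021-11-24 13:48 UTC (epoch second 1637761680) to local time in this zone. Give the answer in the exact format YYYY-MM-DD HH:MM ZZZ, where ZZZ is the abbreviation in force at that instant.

Query: 2021-11-24 13:48 UTC
Rule 2/3 (QHH, -07:45): 2021-05-13 03:22 UTC ≤ query < 2021-11-24 14:12 UTC
13·60 + 48 - 465 = 363 min
363 = 0·1440 + 363; 363 = 6·60 + 3 → 06:03, same day
→ 2021-11-24 06:03 QHH

2021-11-24 06:03 QHH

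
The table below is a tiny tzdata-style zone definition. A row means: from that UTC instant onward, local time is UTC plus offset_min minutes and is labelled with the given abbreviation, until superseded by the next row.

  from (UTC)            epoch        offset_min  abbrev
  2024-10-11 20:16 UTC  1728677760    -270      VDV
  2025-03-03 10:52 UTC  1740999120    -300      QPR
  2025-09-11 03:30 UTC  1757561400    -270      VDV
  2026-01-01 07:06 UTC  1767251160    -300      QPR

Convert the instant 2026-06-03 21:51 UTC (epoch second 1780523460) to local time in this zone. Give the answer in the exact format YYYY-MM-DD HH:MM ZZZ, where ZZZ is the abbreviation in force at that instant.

Query: 2026-06-03 21:51 UTC
Rule 4/4 (QPR, -05:00): 2026-01-01 07:06 UTC ≤ query < +∞
21·60 + 51 - 300 = 1011 min
1011 = 0·1440 + 1011; 1011 = 16·60 + 51 → 16:51, same day
→ 2026-06-03 16:51 QPR

2026-06-03 16:51 QPR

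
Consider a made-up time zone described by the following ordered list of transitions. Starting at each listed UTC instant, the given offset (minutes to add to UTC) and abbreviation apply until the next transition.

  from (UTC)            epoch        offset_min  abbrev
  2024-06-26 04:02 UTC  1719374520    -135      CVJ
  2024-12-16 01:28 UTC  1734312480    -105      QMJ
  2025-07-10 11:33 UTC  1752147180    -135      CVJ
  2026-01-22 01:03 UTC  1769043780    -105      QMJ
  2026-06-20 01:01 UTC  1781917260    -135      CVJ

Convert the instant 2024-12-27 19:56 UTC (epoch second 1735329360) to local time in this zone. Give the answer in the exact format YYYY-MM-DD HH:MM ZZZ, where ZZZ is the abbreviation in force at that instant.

2024-12-27 18:11 QMJ

Query: 2024-12-27 19:56 UTC
Rule 2/5 (QMJ, -01:45): 2024-12-16 01:28 UTC ≤ query < 2025-07-10 11:33 UTC
19·60 + 56 - 105 = 1091 min
1091 = 0·1440 + 1091; 1091 = 18·60 + 11 → 18:11, same day
→ 2024-12-27 18:11 QMJ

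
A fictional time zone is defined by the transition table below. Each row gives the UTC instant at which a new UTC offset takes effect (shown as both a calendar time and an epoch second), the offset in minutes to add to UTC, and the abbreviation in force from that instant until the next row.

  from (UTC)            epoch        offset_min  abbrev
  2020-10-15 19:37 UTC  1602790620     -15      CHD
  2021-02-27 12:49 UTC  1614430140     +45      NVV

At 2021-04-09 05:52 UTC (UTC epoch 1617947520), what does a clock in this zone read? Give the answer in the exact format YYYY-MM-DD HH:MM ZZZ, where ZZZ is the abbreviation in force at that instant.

2021-04-09 06:37 NVV

Query: 2021-04-09 05:52 UTC
Rule 2/2 (NVV, +00:45): 2021-02-27 12:49 UTC ≤ query < +∞
5·60 + 52 + 45 = 397 min
397 = 0·1440 + 397; 397 = 6·60 + 37 → 06:37, same day
→ 2021-04-09 06:37 NVV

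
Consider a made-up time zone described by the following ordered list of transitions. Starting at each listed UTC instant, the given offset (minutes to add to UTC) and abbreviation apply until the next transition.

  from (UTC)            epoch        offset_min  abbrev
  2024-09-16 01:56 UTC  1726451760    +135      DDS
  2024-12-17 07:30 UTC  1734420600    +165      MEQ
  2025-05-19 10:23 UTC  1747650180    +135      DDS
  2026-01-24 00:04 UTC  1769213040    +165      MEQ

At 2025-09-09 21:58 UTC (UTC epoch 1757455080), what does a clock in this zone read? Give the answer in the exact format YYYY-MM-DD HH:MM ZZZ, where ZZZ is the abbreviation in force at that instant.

2025-09-10 00:13 DDS

Query: 2025-09-09 21:58 UTC
Rule 3/4 (DDS, +02:15): 2025-05-19 10:23 UTC ≤ query < 2026-01-24 00:04 UTC
21·60 + 58 + 135 = 1453 min
1453 = 1·1440 + 13; 13 = 0·60 + 13 → 00:13, 2025-09-09 + 1 day = 2025-09-10
→ 2025-09-10 00:13 DDS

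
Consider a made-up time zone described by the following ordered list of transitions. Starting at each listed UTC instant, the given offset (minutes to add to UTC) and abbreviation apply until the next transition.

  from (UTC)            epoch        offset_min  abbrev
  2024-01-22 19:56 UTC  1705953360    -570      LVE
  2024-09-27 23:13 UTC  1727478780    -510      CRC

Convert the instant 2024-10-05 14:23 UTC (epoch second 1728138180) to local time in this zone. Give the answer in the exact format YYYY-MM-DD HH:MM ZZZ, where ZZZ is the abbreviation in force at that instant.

2024-10-05 05:53 CRC

Query: 2024-10-05 14:23 UTC
Rule 2/2 (CRC, -08:30): 2024-09-27 23:13 UTC ≤ query < +∞
14·60 + 23 - 510 = 353 min
353 = 0·1440 + 353; 353 = 5·60 + 53 → 05:53, same day
→ 2024-10-05 05:53 CRC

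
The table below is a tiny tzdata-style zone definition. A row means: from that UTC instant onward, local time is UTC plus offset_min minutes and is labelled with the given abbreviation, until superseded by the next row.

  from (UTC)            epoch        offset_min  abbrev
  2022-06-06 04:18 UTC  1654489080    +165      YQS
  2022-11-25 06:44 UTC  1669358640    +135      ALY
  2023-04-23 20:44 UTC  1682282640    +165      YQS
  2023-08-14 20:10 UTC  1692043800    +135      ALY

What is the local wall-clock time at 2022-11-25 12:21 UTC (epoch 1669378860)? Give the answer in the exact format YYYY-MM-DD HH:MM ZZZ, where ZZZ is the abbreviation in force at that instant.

Query: 2022-11-25 12:21 UTC
Rule 2/4 (ALY, +02:15): 2022-11-25 06:44 UTC ≤ query < 2023-04-23 20:44 UTC
12·60 + 21 + 135 = 876 min
876 = 0·1440 + 876; 876 = 14·60 + 36 → 14:36, same day
→ 2022-11-25 14:36 ALY

2022-11-25 14:36 ALY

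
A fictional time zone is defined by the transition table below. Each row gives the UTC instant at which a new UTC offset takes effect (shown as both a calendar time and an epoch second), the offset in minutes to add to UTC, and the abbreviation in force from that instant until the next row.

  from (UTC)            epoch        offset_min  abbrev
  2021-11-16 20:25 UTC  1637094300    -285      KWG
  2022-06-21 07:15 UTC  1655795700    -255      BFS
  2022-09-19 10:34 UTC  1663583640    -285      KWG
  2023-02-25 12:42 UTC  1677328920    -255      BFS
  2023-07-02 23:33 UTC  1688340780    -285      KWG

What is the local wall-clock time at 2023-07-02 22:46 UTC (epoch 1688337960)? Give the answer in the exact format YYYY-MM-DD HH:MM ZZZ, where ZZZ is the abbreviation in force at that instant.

2023-07-02 18:31 BFS

Query: 2023-07-02 22:46 UTC
Rule 4/5 (BFS, -04:15): 2023-02-25 12:42 UTC ≤ query < 2023-07-02 23:33 UTC
22·60 + 46 - 255 = 1111 min
1111 = 0·1440 + 1111; 1111 = 18·60 + 31 → 18:31, same day
→ 2023-07-02 18:31 BFS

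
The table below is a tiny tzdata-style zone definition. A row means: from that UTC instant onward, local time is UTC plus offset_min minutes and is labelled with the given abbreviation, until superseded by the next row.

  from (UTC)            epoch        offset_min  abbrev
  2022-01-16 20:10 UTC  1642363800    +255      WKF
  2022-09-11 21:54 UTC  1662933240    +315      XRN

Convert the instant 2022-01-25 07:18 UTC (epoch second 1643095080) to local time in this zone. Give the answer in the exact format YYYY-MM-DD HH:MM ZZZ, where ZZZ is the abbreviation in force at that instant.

Query: 2022-01-25 07:18 UTC
Rule 1/2 (WKF, +04:15): 2022-01-16 20:10 UTC ≤ query < 2022-09-11 21:54 UTC
7·60 + 18 + 255 = 693 min
693 = 0·1440 + 693; 693 = 11·60 + 33 → 11:33, same day
→ 2022-01-25 11:33 WKF

2022-01-25 11:33 WKF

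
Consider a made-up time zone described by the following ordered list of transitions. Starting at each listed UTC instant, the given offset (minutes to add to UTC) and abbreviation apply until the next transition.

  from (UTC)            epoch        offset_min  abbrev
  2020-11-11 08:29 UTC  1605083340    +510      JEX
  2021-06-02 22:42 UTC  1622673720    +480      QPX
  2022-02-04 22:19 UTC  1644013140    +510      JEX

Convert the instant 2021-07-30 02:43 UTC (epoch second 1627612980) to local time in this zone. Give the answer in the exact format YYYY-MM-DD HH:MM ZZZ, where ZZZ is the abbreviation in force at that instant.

2021-07-30 10:43 QPX

Query: 2021-07-30 02:43 UTC
Rule 2/3 (QPX, +08:00): 2021-06-02 22:42 UTC ≤ query < 2022-02-04 22:19 UTC
2·60 + 43 + 480 = 643 min
643 = 0·1440 + 643; 643 = 10·60 + 43 → 10:43, same day
→ 2021-07-30 10:43 QPX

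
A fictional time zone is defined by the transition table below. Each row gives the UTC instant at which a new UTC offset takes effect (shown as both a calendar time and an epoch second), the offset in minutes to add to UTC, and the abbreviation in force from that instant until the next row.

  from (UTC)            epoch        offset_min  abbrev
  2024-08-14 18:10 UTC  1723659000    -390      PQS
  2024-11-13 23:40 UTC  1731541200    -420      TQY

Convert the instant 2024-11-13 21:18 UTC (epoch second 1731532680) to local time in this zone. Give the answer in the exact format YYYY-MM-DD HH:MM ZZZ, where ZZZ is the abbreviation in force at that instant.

Query: 2024-11-13 21:18 UTC
Rule 1/2 (PQS, -06:30): 2024-08-14 18:10 UTC ≤ query < 2024-11-13 23:40 UTC
21·60 + 18 - 390 = 888 min
888 = 0·1440 + 888; 888 = 14·60 + 48 → 14:48, same day
→ 2024-11-13 14:48 PQS

2024-11-13 14:48 PQS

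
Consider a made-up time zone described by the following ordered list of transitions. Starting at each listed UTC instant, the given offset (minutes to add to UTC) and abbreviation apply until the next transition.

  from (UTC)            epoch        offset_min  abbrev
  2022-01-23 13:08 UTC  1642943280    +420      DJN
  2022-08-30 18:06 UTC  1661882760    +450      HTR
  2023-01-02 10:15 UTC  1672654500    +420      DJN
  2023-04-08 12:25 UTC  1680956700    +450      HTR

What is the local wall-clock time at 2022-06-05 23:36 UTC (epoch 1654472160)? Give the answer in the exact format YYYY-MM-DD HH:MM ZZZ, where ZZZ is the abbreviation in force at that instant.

Query: 2022-06-05 23:36 UTC
Rule 1/4 (DJN, +07:00): 2022-01-23 13:08 UTC ≤ query < 2022-08-30 18:06 UTC
23·60 + 36 + 420 = 1836 min
1836 = 1·1440 + 396; 396 = 6·60 + 36 → 06:36, 2022-06-05 + 1 day = 2022-06-06
→ 2022-06-06 06:36 DJN

2022-06-06 06:36 DJN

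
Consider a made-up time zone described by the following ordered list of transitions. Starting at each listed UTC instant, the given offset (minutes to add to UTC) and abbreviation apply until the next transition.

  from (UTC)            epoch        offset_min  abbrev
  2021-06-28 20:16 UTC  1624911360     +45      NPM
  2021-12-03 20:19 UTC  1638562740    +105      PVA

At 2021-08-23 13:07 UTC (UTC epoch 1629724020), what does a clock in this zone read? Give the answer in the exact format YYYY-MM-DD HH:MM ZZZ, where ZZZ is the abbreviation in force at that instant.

2021-08-23 13:52 NPM

Query: 2021-08-23 13:07 UTC
Rule 1/2 (NPM, +00:45): 2021-06-28 20:16 UTC ≤ query < 2021-12-03 20:19 UTC
13·60 + 7 + 45 = 832 min
832 = 0·1440 + 832; 832 = 13·60 + 52 → 13:52, same day
→ 2021-08-23 13:52 NPM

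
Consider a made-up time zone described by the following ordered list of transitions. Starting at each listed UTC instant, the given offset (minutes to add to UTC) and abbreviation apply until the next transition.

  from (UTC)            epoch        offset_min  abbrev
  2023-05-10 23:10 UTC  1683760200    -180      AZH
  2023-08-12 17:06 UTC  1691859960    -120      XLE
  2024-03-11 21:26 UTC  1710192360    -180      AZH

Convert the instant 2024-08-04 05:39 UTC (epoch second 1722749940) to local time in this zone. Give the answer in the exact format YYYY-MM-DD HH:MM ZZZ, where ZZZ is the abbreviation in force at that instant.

Query: 2024-08-04 05:39 UTC
Rule 3/3 (AZH, -03:00): 2024-03-11 21:26 UTC ≤ query < +∞
5·60 + 39 - 180 = 159 min
159 = 0·1440 + 159; 159 = 2·60 + 39 → 02:39, same day
→ 2024-08-04 02:39 AZH

2024-08-04 02:39 AZH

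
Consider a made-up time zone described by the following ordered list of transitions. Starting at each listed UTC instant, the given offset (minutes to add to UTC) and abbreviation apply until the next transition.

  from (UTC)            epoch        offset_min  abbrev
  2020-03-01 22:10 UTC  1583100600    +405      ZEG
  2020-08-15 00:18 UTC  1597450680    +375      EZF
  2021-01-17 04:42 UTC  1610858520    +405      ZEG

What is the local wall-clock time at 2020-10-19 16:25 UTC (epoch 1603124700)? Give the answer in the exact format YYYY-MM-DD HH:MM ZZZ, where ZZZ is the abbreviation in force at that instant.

2020-10-19 22:40 EZF

Query: 2020-10-19 16:25 UTC
Rule 2/3 (EZF, +06:15): 2020-08-15 00:18 UTC ≤ query < 2021-01-17 04:42 UTC
16·60 + 25 + 375 = 1360 min
1360 = 0·1440 + 1360; 1360 = 22·60 + 40 → 22:40, same day
→ 2020-10-19 22:40 EZF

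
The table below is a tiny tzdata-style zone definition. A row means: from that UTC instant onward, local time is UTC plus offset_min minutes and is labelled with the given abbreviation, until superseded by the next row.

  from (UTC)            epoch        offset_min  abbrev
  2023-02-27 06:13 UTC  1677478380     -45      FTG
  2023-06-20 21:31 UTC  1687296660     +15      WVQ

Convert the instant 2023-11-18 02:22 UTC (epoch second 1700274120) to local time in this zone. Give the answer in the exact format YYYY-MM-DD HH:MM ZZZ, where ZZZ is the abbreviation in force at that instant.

2023-11-18 02:37 WVQ

Query: 2023-11-18 02:22 UTC
Rule 2/2 (WVQ, +00:15): 2023-06-20 21:31 UTC ≤ query < +∞
2·60 + 22 + 15 = 157 min
157 = 0·1440 + 157; 157 = 2·60 + 37 → 02:37, same day
→ 2023-11-18 02:37 WVQ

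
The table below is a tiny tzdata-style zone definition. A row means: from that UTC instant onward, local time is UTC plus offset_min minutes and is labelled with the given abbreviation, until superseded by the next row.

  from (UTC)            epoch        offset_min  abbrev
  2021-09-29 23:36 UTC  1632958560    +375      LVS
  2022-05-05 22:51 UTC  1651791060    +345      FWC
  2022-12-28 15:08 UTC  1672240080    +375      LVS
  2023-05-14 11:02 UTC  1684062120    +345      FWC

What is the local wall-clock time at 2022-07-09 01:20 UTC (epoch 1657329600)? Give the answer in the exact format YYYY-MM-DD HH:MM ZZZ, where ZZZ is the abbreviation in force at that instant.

Query: 2022-07-09 01:20 UTC
Rule 2/4 (FWC, +05:45): 2022-05-05 22:51 UTC ≤ query < 2022-12-28 15:08 UTC
1·60 + 20 + 345 = 425 min
425 = 0·1440 + 425; 425 = 7·60 + 5 → 07:05, same day
→ 2022-07-09 07:05 FWC

2022-07-09 07:05 FWC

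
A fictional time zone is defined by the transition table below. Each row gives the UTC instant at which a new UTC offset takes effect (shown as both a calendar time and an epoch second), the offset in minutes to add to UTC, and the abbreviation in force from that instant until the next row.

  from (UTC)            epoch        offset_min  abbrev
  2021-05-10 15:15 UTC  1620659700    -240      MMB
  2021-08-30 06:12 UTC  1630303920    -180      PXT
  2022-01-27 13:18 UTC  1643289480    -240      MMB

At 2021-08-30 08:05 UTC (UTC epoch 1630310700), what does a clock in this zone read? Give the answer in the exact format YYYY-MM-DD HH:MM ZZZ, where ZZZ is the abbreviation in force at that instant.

2021-08-30 05:05 PXT

Query: 2021-08-30 08:05 UTC
Rule 2/3 (PXT, -03:00): 2021-08-30 06:12 UTC ≤ query < 2022-01-27 13:18 UTC
8·60 + 5 - 180 = 305 min
305 = 0·1440 + 305; 305 = 5·60 + 5 → 05:05, same day
→ 2021-08-30 05:05 PXT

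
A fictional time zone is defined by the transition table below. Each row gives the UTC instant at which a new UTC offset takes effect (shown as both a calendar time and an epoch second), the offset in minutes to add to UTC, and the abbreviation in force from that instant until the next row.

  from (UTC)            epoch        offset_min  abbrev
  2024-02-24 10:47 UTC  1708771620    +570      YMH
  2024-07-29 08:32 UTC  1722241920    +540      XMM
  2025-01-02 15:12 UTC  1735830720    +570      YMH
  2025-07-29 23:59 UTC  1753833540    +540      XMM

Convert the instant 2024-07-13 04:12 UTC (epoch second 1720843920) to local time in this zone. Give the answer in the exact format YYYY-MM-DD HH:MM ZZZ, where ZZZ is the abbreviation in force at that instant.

Query: 2024-07-13 04:12 UTC
Rule 1/4 (YMH, +09:30): 2024-02-24 10:47 UTC ≤ query < 2024-07-29 08:32 UTC
4·60 + 12 + 570 = 822 min
822 = 0·1440 + 822; 822 = 13·60 + 42 → 13:42, same day
→ 2024-07-13 13:42 YMH

2024-07-13 13:42 YMH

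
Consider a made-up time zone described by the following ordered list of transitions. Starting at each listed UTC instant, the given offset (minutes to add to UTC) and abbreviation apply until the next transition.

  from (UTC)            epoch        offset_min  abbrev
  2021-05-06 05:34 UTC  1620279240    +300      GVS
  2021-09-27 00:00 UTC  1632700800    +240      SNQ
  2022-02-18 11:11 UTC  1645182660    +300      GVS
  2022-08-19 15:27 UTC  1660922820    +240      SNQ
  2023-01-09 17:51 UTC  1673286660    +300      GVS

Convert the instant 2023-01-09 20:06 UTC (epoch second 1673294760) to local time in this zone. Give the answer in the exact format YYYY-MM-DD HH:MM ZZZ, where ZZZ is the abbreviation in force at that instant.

Query: 2023-01-09 20:06 UTC
Rule 5/5 (GVS, +05:00): 2023-01-09 17:51 UTC ≤ query < +∞
20·60 + 6 + 300 = 1506 min
1506 = 1·1440 + 66; 66 = 1·60 + 6 → 01:06, 2023-01-09 + 1 day = 2023-01-10
→ 2023-01-10 01:06 GVS

2023-01-10 01:06 GVS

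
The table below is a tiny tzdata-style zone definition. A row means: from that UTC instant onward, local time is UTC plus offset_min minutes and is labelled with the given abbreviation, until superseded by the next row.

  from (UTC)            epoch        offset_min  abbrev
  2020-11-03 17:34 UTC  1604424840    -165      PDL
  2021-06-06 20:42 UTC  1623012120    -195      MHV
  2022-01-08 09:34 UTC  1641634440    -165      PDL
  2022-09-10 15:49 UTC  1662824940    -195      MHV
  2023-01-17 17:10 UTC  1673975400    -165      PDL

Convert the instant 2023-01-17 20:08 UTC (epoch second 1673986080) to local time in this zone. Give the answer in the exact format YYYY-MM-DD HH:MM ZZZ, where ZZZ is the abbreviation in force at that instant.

Query: 2023-01-17 20:08 UTC
Rule 5/5 (PDL, -02:45): 2023-01-17 17:10 UTC ≤ query < +∞
20·60 + 8 - 165 = 1043 min
1043 = 0·1440 + 1043; 1043 = 17·60 + 23 → 17:23, same day
→ 2023-01-17 17:23 PDL

2023-01-17 17:23 PDL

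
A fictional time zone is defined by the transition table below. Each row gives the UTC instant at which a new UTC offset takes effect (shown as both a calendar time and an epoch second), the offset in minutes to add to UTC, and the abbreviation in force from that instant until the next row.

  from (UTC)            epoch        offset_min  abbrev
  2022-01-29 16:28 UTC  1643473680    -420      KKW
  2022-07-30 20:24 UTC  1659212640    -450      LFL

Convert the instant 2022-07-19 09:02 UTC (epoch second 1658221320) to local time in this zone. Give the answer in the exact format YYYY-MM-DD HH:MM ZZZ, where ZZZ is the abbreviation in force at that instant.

Query: 2022-07-19 09:02 UTC
Rule 1/2 (KKW, -07:00): 2022-01-29 16:28 UTC ≤ query < 2022-07-30 20:24 UTC
9·60 + 2 - 420 = 122 min
122 = 0·1440 + 122; 122 = 2·60 + 2 → 02:02, same day
→ 2022-07-19 02:02 KKW

2022-07-19 02:02 KKW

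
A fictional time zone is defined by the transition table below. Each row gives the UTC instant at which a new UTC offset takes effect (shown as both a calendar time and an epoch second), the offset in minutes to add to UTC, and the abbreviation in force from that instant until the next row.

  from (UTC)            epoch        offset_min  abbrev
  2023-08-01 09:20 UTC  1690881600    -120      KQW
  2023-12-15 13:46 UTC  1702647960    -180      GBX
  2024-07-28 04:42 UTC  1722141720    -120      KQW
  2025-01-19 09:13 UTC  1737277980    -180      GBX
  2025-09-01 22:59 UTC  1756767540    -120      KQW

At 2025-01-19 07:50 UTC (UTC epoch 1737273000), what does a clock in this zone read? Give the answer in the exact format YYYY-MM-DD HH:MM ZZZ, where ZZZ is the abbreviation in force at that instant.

Query: 2025-01-19 07:50 UTC
Rule 3/5 (KQW, -02:00): 2024-07-28 04:42 UTC ≤ query < 2025-01-19 09:13 UTC
7·60 + 50 - 120 = 350 min
350 = 0·1440 + 350; 350 = 5·60 + 50 → 05:50, same day
→ 2025-01-19 05:50 KQW

2025-01-19 05:50 KQW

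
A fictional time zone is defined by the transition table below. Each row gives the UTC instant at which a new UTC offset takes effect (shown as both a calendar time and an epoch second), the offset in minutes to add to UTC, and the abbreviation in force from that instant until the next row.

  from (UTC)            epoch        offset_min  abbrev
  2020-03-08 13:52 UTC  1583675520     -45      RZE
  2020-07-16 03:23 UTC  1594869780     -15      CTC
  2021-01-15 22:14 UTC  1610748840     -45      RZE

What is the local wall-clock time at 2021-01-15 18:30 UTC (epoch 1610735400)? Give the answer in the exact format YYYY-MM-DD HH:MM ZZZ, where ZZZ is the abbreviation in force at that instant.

2021-01-15 18:15 CTC

Query: 2021-01-15 18:30 UTC
Rule 2/3 (CTC, -00:15): 2020-07-16 03:23 UTC ≤ query < 2021-01-15 22:14 UTC
18·60 + 30 - 15 = 1095 min
1095 = 0·1440 + 1095; 1095 = 18·60 + 15 → 18:15, same day
→ 2021-01-15 18:15 CTC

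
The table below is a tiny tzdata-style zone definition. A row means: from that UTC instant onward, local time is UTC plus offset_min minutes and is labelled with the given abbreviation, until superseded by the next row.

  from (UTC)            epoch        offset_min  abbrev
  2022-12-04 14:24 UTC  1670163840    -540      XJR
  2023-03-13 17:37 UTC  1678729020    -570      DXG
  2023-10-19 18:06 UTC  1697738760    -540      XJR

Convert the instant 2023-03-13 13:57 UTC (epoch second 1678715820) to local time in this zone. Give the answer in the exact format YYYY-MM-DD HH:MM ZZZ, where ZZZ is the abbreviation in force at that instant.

2023-03-13 04:57 XJR

Query: 2023-03-13 13:57 UTC
Rule 1/3 (XJR, -09:00): 2022-12-04 14:24 UTC ≤ query < 2023-03-13 17:37 UTC
13·60 + 57 - 540 = 297 min
297 = 0·1440 + 297; 297 = 4·60 + 57 → 04:57, same day
→ 2023-03-13 04:57 XJR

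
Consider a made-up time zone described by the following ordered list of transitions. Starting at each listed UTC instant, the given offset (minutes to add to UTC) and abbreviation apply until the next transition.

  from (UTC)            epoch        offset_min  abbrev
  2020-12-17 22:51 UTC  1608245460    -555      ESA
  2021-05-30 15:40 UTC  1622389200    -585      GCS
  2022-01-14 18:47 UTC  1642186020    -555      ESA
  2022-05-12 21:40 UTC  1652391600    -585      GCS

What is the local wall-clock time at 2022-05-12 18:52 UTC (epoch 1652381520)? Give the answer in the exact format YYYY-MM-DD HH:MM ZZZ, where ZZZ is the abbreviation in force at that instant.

Query: 2022-05-12 18:52 UTC
Rule 3/4 (ESA, -09:15): 2022-01-14 18:47 UTC ≤ query < 2022-05-12 21:40 UTC
18·60 + 52 - 555 = 577 min
577 = 0·1440 + 577; 577 = 9·60 + 37 → 09:37, same day
→ 2022-05-12 09:37 ESA

2022-05-12 09:37 ESA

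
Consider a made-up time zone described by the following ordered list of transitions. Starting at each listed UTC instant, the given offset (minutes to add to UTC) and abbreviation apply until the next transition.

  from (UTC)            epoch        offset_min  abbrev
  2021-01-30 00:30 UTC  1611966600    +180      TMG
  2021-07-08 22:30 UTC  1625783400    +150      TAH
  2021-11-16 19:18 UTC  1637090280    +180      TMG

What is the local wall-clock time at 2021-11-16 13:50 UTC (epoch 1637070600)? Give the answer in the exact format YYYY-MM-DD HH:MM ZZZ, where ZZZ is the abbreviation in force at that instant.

Query: 2021-11-16 13:50 UTC
Rule 2/3 (TAH, +02:30): 2021-07-08 22:30 UTC ≤ query < 2021-11-16 19:18 UTC
13·60 + 50 + 150 = 980 min
980 = 0·1440 + 980; 980 = 16·60 + 20 → 16:20, same day
→ 2021-11-16 16:20 TAH

2021-11-16 16:20 TAH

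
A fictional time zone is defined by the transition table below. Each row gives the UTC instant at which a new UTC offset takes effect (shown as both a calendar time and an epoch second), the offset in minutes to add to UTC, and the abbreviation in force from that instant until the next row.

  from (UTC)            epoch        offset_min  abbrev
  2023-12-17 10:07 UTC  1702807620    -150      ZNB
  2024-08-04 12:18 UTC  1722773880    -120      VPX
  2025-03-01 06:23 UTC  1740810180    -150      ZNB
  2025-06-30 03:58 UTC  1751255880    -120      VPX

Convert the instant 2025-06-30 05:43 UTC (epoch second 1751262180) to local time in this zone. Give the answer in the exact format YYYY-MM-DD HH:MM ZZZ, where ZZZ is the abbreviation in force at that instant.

Query: 2025-06-30 05:43 UTC
Rule 4/4 (VPX, -02:00): 2025-06-30 03:58 UTC ≤ query < +∞
5·60 + 43 - 120 = 223 min
223 = 0·1440 + 223; 223 = 3·60 + 43 → 03:43, same day
→ 2025-06-30 03:43 VPX

2025-06-30 03:43 VPX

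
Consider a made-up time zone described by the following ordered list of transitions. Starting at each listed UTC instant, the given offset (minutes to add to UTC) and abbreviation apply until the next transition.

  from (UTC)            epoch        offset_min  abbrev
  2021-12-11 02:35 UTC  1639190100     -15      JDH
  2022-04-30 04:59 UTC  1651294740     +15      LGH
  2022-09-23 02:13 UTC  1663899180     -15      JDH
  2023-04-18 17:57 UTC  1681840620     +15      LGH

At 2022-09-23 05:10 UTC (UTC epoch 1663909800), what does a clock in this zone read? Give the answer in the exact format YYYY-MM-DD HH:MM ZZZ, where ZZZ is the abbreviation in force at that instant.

2022-09-23 04:55 JDH

Query: 2022-09-23 05:10 UTC
Rule 3/4 (JDH, -00:15): 2022-09-23 02:13 UTC ≤ query < 2023-04-18 17:57 UTC
5·60 + 10 - 15 = 295 min
295 = 0·1440 + 295; 295 = 4·60 + 55 → 04:55, same day
→ 2022-09-23 04:55 JDH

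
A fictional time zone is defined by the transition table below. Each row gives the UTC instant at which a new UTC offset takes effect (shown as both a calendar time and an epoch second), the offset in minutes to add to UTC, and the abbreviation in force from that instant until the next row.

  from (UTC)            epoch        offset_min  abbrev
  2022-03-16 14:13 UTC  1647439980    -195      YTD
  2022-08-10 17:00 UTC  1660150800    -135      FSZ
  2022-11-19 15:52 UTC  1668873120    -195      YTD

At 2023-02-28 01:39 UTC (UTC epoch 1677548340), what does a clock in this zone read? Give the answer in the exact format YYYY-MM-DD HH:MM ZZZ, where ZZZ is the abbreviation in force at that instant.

Query: 2023-02-28 01:39 UTC
Rule 3/3 (YTD, -03:15): 2022-11-19 15:52 UTC ≤ query < +∞
1·60 + 39 - 195 = -96 min
-96 = -1·1440 + 1344; 1344 = 22·60 + 24 → 22:24, 2023-02-28 - 1 day = 2023-02-27
→ 2023-02-27 22:24 YTD

2023-02-27 22:24 YTD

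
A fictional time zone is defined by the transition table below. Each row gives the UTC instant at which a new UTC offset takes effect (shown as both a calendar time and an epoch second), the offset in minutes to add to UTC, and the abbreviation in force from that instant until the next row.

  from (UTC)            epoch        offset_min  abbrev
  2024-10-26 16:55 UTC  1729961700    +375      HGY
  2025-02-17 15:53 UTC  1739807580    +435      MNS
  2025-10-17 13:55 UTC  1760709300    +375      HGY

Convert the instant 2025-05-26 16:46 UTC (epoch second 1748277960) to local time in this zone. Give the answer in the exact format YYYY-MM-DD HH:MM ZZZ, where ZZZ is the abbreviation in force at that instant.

2025-05-27 00:01 MNS

Query: 2025-05-26 16:46 UTC
Rule 2/3 (MNS, +07:15): 2025-02-17 15:53 UTC ≤ query < 2025-10-17 13:55 UTC
16·60 + 46 + 435 = 1441 min
1441 = 1·1440 + 1; 1 = 0·60 + 1 → 00:01, 2025-05-26 + 1 day = 2025-05-27
→ 2025-05-27 00:01 MNS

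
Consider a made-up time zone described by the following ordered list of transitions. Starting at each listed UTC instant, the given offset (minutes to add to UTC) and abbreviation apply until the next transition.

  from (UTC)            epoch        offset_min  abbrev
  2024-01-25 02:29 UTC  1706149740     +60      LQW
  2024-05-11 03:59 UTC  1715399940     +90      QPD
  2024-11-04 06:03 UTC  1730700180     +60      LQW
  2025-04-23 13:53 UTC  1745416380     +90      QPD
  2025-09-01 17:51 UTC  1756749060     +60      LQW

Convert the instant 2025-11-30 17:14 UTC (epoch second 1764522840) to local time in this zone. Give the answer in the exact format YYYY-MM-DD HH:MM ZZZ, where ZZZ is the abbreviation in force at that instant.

Query: 2025-11-30 17:14 UTC
Rule 5/5 (LQW, +01:00): 2025-09-01 17:51 UTC ≤ query < +∞
17·60 + 14 + 60 = 1094 min
1094 = 0·1440 + 1094; 1094 = 18·60 + 14 → 18:14, same day
→ 2025-11-30 18:14 LQW

2025-11-30 18:14 LQW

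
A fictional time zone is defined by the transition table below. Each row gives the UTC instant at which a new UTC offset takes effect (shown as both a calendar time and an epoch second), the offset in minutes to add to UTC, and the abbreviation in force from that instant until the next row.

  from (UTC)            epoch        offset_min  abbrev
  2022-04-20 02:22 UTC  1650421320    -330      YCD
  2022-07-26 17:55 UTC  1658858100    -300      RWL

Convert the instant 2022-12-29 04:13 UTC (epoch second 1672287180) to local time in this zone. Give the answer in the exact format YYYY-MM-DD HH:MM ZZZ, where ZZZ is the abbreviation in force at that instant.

2022-12-28 23:13 RWL

Query: 2022-12-29 04:13 UTC
Rule 2/2 (RWL, -05:00): 2022-07-26 17:55 UTC ≤ query < +∞
4·60 + 13 - 300 = -47 min
-47 = -1·1440 + 1393; 1393 = 23·60 + 13 → 23:13, 2022-12-29 - 1 day = 2022-12-28
→ 2022-12-28 23:13 RWL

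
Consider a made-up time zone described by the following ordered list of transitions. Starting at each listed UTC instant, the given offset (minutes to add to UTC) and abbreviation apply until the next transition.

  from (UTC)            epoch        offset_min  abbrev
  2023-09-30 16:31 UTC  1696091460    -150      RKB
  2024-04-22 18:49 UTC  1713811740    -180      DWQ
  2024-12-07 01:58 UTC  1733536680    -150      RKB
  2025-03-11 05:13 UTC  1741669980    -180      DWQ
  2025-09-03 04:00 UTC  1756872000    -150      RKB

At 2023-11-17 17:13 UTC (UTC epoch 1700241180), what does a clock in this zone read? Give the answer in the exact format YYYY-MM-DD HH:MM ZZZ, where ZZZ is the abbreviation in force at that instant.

Query: 2023-11-17 17:13 UTC
Rule 1/5 (RKB, -02:30): 2023-09-30 16:31 UTC ≤ query < 2024-04-22 18:49 UTC
17·60 + 13 - 150 = 883 min
883 = 0·1440 + 883; 883 = 14·60 + 43 → 14:43, same day
→ 2023-11-17 14:43 RKB

2023-11-17 14:43 RKB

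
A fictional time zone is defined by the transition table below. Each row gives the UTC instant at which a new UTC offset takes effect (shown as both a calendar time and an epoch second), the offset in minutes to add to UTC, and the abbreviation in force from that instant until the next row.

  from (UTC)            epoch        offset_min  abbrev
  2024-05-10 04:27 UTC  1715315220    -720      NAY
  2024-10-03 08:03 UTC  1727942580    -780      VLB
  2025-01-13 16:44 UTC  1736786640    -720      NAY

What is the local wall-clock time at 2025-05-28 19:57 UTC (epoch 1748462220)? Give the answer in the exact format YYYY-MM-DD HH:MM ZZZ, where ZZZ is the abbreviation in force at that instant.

2025-05-28 07:57 NAY

Query: 2025-05-28 19:57 UTC
Rule 3/3 (NAY, -12:00): 2025-01-13 16:44 UTC ≤ query < +∞
19·60 + 57 - 720 = 477 min
477 = 0·1440 + 477; 477 = 7·60 + 57 → 07:57, same day
→ 2025-05-28 07:57 NAY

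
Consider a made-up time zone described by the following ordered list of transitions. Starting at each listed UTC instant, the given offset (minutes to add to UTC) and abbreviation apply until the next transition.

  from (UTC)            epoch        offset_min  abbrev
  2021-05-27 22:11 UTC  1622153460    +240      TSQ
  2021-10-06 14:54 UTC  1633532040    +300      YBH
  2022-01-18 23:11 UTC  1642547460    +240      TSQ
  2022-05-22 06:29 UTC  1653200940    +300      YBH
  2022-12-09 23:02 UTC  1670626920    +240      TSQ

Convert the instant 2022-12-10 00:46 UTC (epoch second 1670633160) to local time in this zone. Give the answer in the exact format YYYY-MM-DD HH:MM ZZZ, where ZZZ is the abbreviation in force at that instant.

2022-12-10 04:46 TSQ

Query: 2022-12-10 00:46 UTC
Rule 5/5 (TSQ, +04:00): 2022-12-09 23:02 UTC ≤ query < +∞
0·60 + 46 + 240 = 286 min
286 = 0·1440 + 286; 286 = 4·60 + 46 → 04:46, same day
→ 2022-12-10 04:46 TSQ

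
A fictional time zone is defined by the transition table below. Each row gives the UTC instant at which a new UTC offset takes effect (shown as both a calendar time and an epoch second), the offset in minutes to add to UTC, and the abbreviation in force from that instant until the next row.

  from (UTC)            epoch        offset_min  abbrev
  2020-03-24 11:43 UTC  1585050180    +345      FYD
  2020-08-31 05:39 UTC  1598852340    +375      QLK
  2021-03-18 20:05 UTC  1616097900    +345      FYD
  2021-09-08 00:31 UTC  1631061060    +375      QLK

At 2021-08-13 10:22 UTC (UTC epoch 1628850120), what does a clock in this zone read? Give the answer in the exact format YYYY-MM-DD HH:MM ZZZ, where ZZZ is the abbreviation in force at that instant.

Query: 2021-08-13 10:22 UTC
Rule 3/4 (FYD, +05:45): 2021-03-18 20:05 UTC ≤ query < 2021-09-08 00:31 UTC
10·60 + 22 + 345 = 967 min
967 = 0·1440 + 967; 967 = 16·60 + 7 → 16:07, same day
→ 2021-08-13 16:07 FYD

2021-08-13 16:07 FYD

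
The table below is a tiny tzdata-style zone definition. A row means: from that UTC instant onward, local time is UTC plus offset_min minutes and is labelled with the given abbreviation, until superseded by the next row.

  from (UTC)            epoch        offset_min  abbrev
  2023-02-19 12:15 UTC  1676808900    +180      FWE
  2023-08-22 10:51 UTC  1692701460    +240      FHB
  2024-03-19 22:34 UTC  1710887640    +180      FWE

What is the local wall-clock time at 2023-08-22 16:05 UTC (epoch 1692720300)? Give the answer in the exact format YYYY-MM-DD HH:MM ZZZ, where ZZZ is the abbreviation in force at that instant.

2023-08-22 20:05 FHB

Query: 2023-08-22 16:05 UTC
Rule 2/3 (FHB, +04:00): 2023-08-22 10:51 UTC ≤ query < 2024-03-19 22:34 UTC
16·60 + 5 + 240 = 1205 min
1205 = 0·1440 + 1205; 1205 = 20·60 + 5 → 20:05, same day
→ 2023-08-22 20:05 FHB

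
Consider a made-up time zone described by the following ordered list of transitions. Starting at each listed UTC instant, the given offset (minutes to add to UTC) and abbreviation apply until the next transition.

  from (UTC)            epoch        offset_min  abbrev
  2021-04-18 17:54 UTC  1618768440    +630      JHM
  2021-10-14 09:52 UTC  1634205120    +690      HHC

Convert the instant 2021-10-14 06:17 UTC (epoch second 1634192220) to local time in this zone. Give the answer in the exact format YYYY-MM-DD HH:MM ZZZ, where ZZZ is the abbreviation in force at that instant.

Query: 2021-10-14 06:17 UTC
Rule 1/2 (JHM, +10:30): 2021-04-18 17:54 UTC ≤ query < 2021-10-14 09:52 UTC
6·60 + 17 + 630 = 1007 min
1007 = 0·1440 + 1007; 1007 = 16·60 + 47 → 16:47, same day
→ 2021-10-14 16:47 JHM

2021-10-14 16:47 JHM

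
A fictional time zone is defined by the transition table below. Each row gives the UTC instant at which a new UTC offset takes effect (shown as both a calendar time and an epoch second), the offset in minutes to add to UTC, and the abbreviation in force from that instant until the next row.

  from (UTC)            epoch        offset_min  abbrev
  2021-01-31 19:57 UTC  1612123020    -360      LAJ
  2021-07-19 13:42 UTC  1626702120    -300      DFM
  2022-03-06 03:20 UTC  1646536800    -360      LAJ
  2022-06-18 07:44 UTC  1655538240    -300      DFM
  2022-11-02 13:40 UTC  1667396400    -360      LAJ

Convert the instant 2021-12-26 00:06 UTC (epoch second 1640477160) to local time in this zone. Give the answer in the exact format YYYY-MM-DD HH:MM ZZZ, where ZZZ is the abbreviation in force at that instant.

Query: 2021-12-26 00:06 UTC
Rule 2/5 (DFM, -05:00): 2021-07-19 13:42 UTC ≤ query < 2022-03-06 03:20 UTC
0·60 + 6 - 300 = -294 min
-294 = -1·1440 + 1146; 1146 = 19·60 + 6 → 19:06, 2021-12-26 - 1 day = 2021-12-25
→ 2021-12-25 19:06 DFM

2021-12-25 19:06 DFM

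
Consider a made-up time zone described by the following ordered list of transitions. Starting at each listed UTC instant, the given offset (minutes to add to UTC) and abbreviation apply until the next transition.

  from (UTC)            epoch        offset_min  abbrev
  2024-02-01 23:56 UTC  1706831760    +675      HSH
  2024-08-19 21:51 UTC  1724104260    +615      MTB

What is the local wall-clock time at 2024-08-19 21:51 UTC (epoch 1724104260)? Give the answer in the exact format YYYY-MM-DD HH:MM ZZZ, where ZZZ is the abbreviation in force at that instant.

2024-08-20 08:06 MTB

Query: 2024-08-19 21:51 UTC
Rule 2/2 (MTB, +10:15): 2024-08-19 21:51 UTC ≤ query < +∞
21·60 + 51 + 615 = 1926 min
1926 = 1·1440 + 486; 486 = 8·60 + 6 → 08:06, 2024-08-19 + 1 day = 2024-08-20
→ 2024-08-20 08:06 MTB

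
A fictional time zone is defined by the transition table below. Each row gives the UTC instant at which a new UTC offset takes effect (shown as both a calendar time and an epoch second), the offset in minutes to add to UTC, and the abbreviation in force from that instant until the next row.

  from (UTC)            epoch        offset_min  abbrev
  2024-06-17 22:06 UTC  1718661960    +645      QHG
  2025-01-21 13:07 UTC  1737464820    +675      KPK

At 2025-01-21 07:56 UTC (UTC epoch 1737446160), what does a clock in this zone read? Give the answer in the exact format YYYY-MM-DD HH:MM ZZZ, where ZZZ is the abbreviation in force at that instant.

Query: 2025-01-21 07:56 UTC
Rule 1/2 (QHG, +10:45): 2024-06-17 22:06 UTC ≤ query < 2025-01-21 13:07 UTC
7·60 + 56 + 645 = 1121 min
1121 = 0·1440 + 1121; 1121 = 18·60 + 41 → 18:41, same day
→ 2025-01-21 18:41 QHG

2025-01-21 18:41 QHG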